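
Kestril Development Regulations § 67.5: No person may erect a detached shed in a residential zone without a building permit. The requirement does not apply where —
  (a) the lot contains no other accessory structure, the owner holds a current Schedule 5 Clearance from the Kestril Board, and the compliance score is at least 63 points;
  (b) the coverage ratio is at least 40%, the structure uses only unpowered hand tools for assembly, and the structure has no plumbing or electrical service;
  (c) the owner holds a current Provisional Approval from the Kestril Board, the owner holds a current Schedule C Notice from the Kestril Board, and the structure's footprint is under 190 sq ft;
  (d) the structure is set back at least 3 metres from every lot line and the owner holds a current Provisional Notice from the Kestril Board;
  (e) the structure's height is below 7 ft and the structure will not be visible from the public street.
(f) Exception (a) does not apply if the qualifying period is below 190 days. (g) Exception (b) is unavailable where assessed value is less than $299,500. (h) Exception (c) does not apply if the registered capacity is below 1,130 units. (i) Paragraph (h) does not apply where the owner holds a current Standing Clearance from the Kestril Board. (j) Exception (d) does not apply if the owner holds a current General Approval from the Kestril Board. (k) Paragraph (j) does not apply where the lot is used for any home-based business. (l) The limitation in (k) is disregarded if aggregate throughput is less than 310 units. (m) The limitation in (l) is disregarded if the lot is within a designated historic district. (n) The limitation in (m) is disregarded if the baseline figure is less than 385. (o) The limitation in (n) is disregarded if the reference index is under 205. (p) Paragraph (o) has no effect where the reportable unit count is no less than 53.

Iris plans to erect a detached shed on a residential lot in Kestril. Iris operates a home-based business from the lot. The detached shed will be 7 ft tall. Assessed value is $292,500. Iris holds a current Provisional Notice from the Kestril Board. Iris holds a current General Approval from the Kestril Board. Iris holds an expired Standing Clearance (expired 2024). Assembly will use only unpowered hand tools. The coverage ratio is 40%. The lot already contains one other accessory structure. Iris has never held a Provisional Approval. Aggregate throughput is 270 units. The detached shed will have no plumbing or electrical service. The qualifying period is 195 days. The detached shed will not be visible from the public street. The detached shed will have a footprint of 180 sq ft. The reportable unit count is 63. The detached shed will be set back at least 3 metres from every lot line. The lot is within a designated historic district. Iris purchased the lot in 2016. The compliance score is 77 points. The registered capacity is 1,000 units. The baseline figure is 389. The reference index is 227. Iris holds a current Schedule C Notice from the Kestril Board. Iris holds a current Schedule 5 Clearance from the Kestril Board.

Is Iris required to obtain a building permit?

No — exception (d) applies; Iris does not need a building permit.

Exception (a) fails — the lot already has another accessory structure.
Exception (b)'s conditions are all satisfied: the coverage ratio is 40%, meeting the 40% threshold; assembly uses only hand tools; there is no plumbing or electrical service. But applying paragraph (g): (g) operates against (b): assessed value is $292,500, less than the $299,500 limit. So (b) is unavailable.
Exception (c) requires that the owner holds a current Provisional Approval from the Kestril Board; but no current Provisional Approval is held, so (c) is unavailable.
Exception (d) is satisfied on its face — the setback is at least 3 m on every side; a current Provisional Notice is held. Under paragraphs (j)–(p): (j) would limit (d) — a current General Approval is held — but (k) sets (j) aside: (k) operates against (j): a home-based business operates on the lot. (l) would limit (k) — aggregate throughput is 270 units, less than the 310 units limit — but (m) sets (l) aside: (m) operates against (l): the lot is in a historic district. (n) is not engaged (the baseline figure is 389, not less than 385), so (m) stands. Exception (d) stands.
Exception (e) does not apply: the structure's height is 7 ft, not below 7 ft.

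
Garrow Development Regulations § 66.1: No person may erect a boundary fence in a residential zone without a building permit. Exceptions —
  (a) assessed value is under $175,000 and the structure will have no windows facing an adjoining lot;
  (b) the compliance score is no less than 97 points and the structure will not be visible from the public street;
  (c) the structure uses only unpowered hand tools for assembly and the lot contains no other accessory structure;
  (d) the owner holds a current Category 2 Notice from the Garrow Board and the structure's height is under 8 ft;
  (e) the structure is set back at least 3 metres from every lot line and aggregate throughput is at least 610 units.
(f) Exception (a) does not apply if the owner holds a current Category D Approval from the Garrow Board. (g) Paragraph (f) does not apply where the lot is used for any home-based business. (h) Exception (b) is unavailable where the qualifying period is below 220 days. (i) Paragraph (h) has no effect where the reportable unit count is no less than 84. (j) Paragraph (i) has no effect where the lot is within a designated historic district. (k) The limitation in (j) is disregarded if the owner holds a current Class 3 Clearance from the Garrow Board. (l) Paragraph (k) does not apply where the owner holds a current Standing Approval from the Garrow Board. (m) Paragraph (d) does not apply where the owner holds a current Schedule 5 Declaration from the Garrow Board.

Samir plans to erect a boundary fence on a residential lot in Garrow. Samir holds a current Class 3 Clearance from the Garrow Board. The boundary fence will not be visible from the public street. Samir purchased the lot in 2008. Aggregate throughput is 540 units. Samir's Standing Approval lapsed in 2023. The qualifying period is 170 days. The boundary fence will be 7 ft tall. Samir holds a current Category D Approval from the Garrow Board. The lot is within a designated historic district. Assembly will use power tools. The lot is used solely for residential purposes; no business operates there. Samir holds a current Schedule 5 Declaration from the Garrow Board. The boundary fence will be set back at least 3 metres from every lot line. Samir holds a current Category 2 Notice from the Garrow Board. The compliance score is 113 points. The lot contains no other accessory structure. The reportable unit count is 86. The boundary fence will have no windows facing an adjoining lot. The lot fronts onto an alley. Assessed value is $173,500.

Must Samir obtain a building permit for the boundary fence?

Exception (a)'s conditions are all satisfied: assessed value is $173,500, under the $175,000 limit; no windows face an adjoining lot. Turning to paragraphs (f)–(g): (f) is engaged — a current Category D Approval is held. (g), which would lift (f), does not operate here — the lot is solely residential. Exception (a) does not apply.
Exception (b) is satisfied on its face — the compliance score is 113 points, meeting the 97 points threshold; the structure will not be visible from the street. Applying paragraphs (h)–(l): (h) is triggered (the qualifying period is 170 days, below the 220 days limit), but is displaced by (i): (i) operates against (h): the reportable unit count is 86, meeting the 84 threshold. (j) operates (the lot is in a historic district), but is displaced by (k): (k) operates — a current Class 3 Clearance is held. (l) does not operate here (the Standing Approval is not current), so (k) stands. So (b) applies.
Exception (c) fails — assembly uses power tools.
All of (d)'s requirements are met (a current Category 2 Notice is held; the structure's height is 7 ft, under the 8 ft limit). But: (m) operates against (d): a current Schedule 5 Declaration is held. Exception (d) does not apply.
Exception (e) fails — aggregate throughput is 540 units, short of 610 units.

No — exception (b) applies; Samir does not need a building permit.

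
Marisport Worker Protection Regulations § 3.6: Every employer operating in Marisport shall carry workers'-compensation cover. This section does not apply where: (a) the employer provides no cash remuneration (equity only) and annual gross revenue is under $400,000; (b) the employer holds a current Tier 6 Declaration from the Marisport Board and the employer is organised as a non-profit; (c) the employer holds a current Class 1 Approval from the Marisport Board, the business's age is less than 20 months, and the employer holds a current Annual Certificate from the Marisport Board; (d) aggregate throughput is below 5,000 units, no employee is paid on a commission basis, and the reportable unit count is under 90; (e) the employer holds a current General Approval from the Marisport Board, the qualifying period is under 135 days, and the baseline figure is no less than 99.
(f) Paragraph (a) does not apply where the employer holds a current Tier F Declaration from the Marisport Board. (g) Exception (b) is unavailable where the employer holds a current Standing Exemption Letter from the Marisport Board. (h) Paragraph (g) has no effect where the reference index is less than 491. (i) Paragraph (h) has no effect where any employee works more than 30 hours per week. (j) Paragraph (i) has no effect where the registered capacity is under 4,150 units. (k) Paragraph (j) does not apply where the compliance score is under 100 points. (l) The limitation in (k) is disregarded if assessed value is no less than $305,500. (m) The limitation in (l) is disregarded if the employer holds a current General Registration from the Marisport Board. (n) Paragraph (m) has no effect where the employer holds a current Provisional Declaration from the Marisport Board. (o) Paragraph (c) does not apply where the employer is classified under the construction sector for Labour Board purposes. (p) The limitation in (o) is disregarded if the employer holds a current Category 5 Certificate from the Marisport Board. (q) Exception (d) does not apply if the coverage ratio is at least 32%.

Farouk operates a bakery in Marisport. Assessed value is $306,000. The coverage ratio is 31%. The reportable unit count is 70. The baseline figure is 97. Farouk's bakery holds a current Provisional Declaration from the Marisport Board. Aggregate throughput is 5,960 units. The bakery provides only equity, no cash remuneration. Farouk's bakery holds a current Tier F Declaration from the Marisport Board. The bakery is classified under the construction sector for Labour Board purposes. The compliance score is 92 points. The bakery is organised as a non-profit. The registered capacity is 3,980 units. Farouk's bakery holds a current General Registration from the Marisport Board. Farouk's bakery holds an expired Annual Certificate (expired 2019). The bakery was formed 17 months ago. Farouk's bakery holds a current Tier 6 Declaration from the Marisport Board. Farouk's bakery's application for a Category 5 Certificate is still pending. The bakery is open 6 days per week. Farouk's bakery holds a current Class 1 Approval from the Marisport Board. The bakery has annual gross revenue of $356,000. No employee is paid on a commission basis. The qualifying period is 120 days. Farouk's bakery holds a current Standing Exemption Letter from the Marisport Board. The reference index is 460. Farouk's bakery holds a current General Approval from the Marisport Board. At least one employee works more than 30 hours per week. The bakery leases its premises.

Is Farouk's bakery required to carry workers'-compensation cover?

No — exception (b) applies; Farouk's bakery is not required to carry workers'-compensation cover.

Exception (a) is satisfied on its face — remuneration is equity-only; annual gross revenue is $356,000, under the $400,000 limit. But applying paragraph (f): (f) is triggered — a current Tier F Declaration is held. (a) is therefore removed.
Exception (b)'s conditions are all satisfied: a current Tier 6 Declaration is held; the employer is a non-profit. Applying paragraphs (g)–(n): (g) operates (a current Standing Exemption Letter is held), but is set aside by (h): (h) operates against (g): the reference index is 460, less than the 491 limit. (i) is triggered (at least one employee exceeds 30 hours/week), but is overridden by (j): (j) operates against (i): the registered capacity is 3,980 units, under the 4,150 units limit. (k) is triggered (the compliance score is 92 points, under the 100 points limit), but is displaced by (l): (l) applies — assessed value is $306,000, meeting the $305,500 threshold. (m) would limit (l) — a current General Registration is held — but (n) sets (m) aside: (n) operates against (m): a current Provisional Declaration is held. So (b) applies.
Exception (c) does not apply: no current Annual Certificate is held.
Exception (d) fails — aggregate throughput is 5,960 units, not below 5,000 units.
Exception (e) does not apply: the baseline figure is 97, short of 99.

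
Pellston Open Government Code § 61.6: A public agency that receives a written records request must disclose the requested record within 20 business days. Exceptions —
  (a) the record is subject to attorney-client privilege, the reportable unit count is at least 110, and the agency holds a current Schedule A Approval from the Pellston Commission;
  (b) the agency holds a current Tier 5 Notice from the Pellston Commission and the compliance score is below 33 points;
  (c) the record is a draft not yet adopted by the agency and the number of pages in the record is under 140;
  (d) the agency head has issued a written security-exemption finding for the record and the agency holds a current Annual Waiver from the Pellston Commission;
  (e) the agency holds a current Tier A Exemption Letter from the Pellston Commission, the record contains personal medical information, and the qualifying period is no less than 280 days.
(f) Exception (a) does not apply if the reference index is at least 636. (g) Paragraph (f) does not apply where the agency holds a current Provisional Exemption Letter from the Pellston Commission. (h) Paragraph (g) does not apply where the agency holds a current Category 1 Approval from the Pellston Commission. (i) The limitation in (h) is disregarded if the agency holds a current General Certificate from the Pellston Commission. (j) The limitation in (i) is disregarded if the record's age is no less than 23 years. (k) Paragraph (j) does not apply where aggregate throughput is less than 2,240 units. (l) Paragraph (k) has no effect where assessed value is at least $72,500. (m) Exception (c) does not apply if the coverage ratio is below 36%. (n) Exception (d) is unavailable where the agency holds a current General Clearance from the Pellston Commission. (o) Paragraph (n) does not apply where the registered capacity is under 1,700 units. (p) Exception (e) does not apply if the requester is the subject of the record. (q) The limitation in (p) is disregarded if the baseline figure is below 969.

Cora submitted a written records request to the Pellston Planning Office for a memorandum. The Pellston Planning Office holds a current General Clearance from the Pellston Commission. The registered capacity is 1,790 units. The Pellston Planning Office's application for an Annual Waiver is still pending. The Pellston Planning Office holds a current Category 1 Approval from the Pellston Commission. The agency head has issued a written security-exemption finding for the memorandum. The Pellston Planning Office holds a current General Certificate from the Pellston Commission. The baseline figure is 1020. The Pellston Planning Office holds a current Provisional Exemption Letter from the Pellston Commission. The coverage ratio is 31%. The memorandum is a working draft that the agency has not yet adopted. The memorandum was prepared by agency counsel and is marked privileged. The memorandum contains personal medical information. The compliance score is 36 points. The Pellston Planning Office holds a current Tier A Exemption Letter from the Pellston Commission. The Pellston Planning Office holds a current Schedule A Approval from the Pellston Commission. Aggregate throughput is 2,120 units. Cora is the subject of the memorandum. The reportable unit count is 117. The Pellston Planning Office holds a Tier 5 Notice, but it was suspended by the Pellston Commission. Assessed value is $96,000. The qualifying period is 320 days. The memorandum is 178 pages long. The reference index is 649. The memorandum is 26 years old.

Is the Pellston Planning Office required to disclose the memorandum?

Yes — the Pellston Planning Office must disclose the memorandum.

All of (a)'s requirements are met (the memorandum is privileged; the reportable unit count is 117, meeting the 110 threshold; a current Schedule A Approval is held). Turning to paragraphs (f)–(l): (f) operates — the reference index is 649, meeting the 636 threshold. (g) would limit (f) — a current Provisional Exemption Letter is held — but (h) sets (g) aside: (h) operates — a current Category 1 Approval is held. (i) applies (a current General Certificate is held), but is itself disapplied by (j): (j) is triggered — the record's age is 26 years, meeting the 23 years threshold. (k) would limit (j) — aggregate throughput is 2,120 units, less than the 2,240 units limit — but (l) sets (k) aside: (l) operates against (k): assessed value is $96,000, meeting the $72,500 threshold. (a) is therefore removed.
Exception (b) fails — the Tier 5 Notice is not current.
Exception (c) requires that the number of pages in the record is under 140; but the number of pages in the record is 178, not under 140, so (c) is unavailable.
Exception (d) requires that the agency holds a current Annual Waiver from the Pellston Commission; but there is no Annual Waiver in force, so (d) is unavailable.
All of (e)'s requirements are met (a current Tier A Exemption Letter is held; the memorandum contains personal medical information; the qualifying period is 320 days, meeting the 280 days threshold). But applying paragraphs (p)–(q): (p) is engaged — Cora is the subject of the memorandum. (q), which would lift (p), is inapplicable — the baseline figure is 1,020, not below 969. (e) is therefore removed.
None of the exceptions is available; § 61.6 applies in full.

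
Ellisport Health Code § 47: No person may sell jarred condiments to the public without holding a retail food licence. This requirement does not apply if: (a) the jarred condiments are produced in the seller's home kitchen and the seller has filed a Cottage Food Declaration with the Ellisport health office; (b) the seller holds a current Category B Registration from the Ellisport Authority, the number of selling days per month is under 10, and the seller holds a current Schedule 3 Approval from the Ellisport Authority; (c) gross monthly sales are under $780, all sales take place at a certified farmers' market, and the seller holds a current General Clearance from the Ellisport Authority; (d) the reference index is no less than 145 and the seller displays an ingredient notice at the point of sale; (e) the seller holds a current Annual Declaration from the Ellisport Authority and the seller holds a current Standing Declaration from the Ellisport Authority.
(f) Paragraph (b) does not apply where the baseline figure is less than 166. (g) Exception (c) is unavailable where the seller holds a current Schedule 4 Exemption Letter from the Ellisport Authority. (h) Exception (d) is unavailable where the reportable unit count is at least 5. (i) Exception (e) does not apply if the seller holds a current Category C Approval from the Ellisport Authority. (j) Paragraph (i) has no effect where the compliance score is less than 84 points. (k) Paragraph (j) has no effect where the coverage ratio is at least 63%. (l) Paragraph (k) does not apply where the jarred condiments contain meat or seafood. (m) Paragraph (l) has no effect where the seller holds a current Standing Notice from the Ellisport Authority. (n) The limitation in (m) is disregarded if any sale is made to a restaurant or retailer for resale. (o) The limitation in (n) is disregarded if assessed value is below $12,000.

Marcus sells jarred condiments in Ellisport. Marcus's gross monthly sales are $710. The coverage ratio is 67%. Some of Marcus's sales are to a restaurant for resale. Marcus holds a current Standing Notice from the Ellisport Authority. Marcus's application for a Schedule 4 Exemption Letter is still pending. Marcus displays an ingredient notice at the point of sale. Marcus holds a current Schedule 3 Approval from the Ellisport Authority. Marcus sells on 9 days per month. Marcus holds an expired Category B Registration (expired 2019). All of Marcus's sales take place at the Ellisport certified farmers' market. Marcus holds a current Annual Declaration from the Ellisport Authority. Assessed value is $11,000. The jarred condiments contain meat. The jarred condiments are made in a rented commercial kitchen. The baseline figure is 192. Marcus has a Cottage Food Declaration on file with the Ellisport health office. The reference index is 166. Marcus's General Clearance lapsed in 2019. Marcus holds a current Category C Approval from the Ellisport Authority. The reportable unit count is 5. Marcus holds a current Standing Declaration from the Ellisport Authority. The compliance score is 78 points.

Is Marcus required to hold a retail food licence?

Exception (a) does not apply: the jarred condiments are made in a commercial kitchen, not a home kitchen.
Exception (b) does not apply: the Category B Registration is not current.
Exception (c) requires that the seller holds a current General Clearance from the Ellisport Authority; but the General Clearance is not current, so (c) is unavailable.
Exception (d)'s conditions are all satisfied: the reference index is 166, meeting the 145 threshold; an ingredient notice is displayed. But applying paragraph (h): (h) operates against (d): the reportable unit count is 5, meeting the 5 threshold. So (d) is unavailable.
Exception (e) is satisfied on its face — a current Annual Declaration is held; a current Standing Declaration is held. But: (i) operates against (e): a current Category C Approval is held. (j) would limit (i) — the compliance score is 78 points, less than the 84 points limit — but (k) sets (j) aside: (k) is engaged — the coverage ratio is 67%, meeting the 63% threshold. (l) is engaged (the jarred condiments contain meat), but is set aside by (m): (m) is triggered — a current Standing Notice is held. (n) operates (some sales are to a restaurant for resale), but is displaced by (o): (o) operates against (n): assessed value is $11,000, below the $12,000 limit. (e) is therefore removed.
No exception is made out. Marcus falls within the general rule.

Yes — Marcus must hold a retail food licence.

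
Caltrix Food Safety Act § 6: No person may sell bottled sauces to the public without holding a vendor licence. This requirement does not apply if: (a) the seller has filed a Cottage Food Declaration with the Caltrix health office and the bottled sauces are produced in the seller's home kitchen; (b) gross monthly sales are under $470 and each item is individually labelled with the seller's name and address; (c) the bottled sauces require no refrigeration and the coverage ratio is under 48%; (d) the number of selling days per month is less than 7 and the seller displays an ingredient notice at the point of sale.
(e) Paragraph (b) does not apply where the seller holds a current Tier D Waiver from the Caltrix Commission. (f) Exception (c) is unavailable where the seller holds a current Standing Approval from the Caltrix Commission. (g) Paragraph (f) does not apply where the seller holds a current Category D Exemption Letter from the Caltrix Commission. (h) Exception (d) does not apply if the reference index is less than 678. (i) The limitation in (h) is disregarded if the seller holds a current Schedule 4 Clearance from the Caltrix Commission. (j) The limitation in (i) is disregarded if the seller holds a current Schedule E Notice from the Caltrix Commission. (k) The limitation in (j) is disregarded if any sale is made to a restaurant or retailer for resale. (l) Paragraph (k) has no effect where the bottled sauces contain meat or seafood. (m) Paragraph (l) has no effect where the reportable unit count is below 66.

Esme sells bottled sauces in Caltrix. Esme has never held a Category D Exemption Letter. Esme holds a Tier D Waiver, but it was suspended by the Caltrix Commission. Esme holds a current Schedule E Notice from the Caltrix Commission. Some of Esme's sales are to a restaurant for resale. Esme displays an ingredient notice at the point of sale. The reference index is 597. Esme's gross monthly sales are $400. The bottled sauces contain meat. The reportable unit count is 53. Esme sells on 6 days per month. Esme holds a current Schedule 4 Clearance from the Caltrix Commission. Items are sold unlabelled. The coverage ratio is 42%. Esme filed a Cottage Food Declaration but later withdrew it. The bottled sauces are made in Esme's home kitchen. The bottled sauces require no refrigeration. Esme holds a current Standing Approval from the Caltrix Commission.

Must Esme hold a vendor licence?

No — exception (d) applies; Esme is not required to hold a vendor licence.

Exception (a) requires that the seller has filed a Cottage Food Declaration with the Caltrix health office; but the Cottage Food Declaration was withdrawn, so (a) is unavailable.
Exception (b) requires that each item is individually labelled with the seller's name and address; but items are sold unlabelled, so (b) is unavailable.
Exception (c)'s conditions are all satisfied: the bottled sauces are shelf-stable; the coverage ratio is 42%, under the 48% limit. Turning to paragraphs (f)–(g): (f) operates against (c): a current Standing Approval is held. (g), which would lift (f), is not triggered — the Category D Exemption Letter is not current. Exception (c) does not apply.
Exception (d)'s conditions are all satisfied: the number of selling days per month is 6, less than the 7 limit; an ingredient notice is displayed. Applying paragraphs (h)–(m): (h) would limit (d) — the reference index is 597, less than the 678 limit — but (i) sets (h) aside: (i) applies — a current Schedule 4 Clearance is held. (j) operates (a current Schedule E Notice is held), but yields to (k): (k) is engaged — some sales are to a restaurant for resale. (l) would limit (k) — the bottled sauces contain meat — but (m) sets (l) aside: (m) operates against (l): the reportable unit count is 53, below the 66 limit. So (d) applies.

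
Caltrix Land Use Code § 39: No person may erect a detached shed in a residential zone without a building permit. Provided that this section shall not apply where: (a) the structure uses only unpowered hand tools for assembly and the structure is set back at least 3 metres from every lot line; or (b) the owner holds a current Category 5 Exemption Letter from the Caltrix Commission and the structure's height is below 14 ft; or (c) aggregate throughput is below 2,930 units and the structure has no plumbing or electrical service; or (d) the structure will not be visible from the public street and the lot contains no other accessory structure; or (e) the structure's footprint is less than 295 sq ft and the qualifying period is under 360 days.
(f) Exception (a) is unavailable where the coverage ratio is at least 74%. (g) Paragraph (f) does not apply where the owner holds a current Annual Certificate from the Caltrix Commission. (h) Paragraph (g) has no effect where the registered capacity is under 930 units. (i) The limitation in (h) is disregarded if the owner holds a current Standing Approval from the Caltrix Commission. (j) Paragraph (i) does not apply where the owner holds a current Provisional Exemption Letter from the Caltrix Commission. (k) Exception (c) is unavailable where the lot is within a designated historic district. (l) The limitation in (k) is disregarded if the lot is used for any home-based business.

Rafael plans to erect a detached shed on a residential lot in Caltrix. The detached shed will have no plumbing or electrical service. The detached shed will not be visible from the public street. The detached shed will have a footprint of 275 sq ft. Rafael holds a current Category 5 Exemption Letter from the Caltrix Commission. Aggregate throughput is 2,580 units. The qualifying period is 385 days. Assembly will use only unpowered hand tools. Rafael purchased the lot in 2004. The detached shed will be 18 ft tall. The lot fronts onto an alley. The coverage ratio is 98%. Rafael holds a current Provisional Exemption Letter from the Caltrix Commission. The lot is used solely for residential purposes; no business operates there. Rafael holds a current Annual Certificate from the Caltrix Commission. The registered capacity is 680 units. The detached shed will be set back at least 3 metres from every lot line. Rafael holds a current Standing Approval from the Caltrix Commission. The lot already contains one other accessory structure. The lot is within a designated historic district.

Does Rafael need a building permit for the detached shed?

All of (a)'s requirements are met (assembly uses only hand tools; the setback is at least 3 m on every side). But: (f) operates against (a): the coverage ratio is 98%, meeting the 74% threshold. (g) would limit (f) — a current Annual Certificate is held — but (h) sets (g) aside: (h) operates against (g): the registered capacity is 680 units, under the 930 units limit. (i) would limit (h) — a current Standing Approval is held — but (j) sets (i) aside: (j) applies — a current Provisional Exemption Letter is held. So (a) is unavailable.
Exception (b) fails — the structure's height is 18 ft, not below 14 ft.
All of (c)'s requirements are met (aggregate throughput is 2,580 units, below the 2,930 units limit; there is no plumbing or electrical service). Turning to paragraphs (k)–(l): (k) operates against (c): the lot is in a historic district. (l) is not engaged (the lot is solely residential), so (k) stands. So (c) is unavailable.
Exception (d) requires that the lot contains no other accessory structure; but the lot already has another accessory structure, so (d) is unavailable.
Exception (e) does not apply: the qualifying period is 385 days, not under 360 days.
No exception applies. The general rule governs.

Yes — Rafael must obtain a building permit.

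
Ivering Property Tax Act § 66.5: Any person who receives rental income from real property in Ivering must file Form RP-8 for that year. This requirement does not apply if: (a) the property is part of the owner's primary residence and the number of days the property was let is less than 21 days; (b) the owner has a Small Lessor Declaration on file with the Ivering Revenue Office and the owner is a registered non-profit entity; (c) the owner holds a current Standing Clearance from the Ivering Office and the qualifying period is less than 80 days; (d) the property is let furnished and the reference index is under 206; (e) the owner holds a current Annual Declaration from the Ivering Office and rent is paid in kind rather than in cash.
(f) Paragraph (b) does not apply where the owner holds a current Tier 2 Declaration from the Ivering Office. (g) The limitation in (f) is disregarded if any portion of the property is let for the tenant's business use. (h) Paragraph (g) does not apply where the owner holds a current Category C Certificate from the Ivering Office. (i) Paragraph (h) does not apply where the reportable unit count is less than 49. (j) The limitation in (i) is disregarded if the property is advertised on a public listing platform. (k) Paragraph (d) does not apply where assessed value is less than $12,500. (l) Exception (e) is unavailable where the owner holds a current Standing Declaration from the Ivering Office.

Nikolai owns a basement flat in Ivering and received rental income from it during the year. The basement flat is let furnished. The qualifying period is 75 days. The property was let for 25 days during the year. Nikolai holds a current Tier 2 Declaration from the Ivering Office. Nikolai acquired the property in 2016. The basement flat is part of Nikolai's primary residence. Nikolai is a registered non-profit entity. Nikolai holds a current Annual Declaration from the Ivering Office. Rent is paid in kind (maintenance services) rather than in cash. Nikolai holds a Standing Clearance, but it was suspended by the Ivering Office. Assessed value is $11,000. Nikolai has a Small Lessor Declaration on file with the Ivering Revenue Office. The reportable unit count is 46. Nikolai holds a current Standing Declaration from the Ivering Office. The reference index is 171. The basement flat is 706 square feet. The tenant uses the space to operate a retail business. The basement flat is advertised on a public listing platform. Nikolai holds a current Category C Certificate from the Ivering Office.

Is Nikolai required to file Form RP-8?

Yes — Nikolai must file Form RP-8.

Exception (a) requires that the number of days the property was let is less than 21 days; but the number of days the property was let is 25 days, not less than 21 days, so (a) is unavailable.
Exception (b) is satisfied on its face — a Small Lessor Declaration is on file; Nikolai is a registered non-profit. But: (f) is engaged — a current Tier 2 Declaration is held. (g) applies (the space is let for business use), but is itself disapplied by (h): (h) is engaged — a current Category C Certificate is held. (i) operates (the reportable unit count is 46, less than the 49 limit), but is displaced by (j): (j) is triggered — the property is publicly advertised. Exception (b) does not apply.
Exception (c) requires that the owner holds a current Standing Clearance from the Ivering Office; but there is no Standing Clearance in force, so (c) is unavailable.
All of (d)'s requirements are met (the property is let furnished; the reference index is 171, under the 206 limit). Turning to paragraph (k): (k) operates against (d): assessed value is $11,000, less than the $12,500 limit. So (d) is unavailable.
Exception (e) is satisfied on its face — a current Annual Declaration is held; rent is paid in kind. However, paragraph (l) must be considered: (l) applies — a current Standing Declaration is held. So (e) is unavailable.
None of the exceptions is available; § 66.5 applies in full.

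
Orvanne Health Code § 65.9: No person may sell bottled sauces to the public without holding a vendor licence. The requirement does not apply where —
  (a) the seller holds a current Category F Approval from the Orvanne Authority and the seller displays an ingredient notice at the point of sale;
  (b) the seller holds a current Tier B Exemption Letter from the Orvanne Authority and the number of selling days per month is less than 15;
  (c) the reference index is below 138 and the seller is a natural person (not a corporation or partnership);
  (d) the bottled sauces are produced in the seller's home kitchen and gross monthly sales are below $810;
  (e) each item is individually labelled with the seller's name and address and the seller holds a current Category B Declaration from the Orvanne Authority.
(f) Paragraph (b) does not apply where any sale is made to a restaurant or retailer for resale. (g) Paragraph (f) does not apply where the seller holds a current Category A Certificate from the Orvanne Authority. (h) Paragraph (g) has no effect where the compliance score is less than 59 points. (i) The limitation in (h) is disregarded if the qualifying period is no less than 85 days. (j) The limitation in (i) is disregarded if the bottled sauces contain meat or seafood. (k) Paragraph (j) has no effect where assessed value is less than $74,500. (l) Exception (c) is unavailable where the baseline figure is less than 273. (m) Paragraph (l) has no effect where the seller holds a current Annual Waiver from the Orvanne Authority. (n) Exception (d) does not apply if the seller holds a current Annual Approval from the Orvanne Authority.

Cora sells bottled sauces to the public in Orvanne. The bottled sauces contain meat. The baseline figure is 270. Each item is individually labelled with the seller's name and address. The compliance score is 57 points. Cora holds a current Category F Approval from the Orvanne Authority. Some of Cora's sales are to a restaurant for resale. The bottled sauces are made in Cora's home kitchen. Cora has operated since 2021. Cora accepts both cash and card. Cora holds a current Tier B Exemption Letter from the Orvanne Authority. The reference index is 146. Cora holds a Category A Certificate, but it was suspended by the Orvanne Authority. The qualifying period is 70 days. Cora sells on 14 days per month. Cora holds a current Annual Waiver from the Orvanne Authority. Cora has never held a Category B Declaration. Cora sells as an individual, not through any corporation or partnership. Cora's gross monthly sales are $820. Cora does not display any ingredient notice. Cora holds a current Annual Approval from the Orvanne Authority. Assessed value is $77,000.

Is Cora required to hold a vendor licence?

Exception (a) fails — no ingredient notice is displayed.
Exception (b)'s conditions are all satisfied: a current Tier B Exemption Letter is held; the number of selling days per month is 14, less than the 15 limit. However, paragraphs (f)–(k) must be considered: (f) is engaged — some sales are to a restaurant for resale. (g), which would lift (f), does not operate here — no current Category A Certificate is held. Exception (b) does not apply.
Exception (c) fails — the reference index is 146, not below 138.
Exception (d) requires that gross monthly sales are below $810; but gross monthly sales are $820, not below $810, so (d) is unavailable.
Exception (e) requires that the seller holds a current Category B Declaration from the Orvanne Authority; but there is no Category B Declaration in force, so (e) is unavailable.
No exception displaces § 65.9.

Yes — Cora must hold a vendor licence.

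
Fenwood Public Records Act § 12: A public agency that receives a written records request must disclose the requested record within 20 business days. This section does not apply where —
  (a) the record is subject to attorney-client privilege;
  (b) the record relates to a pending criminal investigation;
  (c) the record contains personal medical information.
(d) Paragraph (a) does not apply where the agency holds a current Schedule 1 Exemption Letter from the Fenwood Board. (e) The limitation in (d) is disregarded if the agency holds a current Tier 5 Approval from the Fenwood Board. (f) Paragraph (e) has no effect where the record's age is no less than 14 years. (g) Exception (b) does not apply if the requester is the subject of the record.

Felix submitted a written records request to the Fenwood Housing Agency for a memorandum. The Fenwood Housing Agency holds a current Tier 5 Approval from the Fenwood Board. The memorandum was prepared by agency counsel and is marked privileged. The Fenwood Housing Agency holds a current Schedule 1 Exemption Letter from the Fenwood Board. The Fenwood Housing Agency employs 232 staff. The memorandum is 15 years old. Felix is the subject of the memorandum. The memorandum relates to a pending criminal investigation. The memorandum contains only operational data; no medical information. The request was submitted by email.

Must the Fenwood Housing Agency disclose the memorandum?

Yes — the Fenwood Housing Agency must disclose the memorandum.

Exception (a) is satisfied on its face — the memorandum is privileged. Turning to paragraphs (d)–(f): (d) operates against (a): a current Schedule 1 Exemption Letter is held. (e) applies (a current Tier 5 Approval is held), but yields to (f): (f) is engaged — the record's age is 15 years, meeting the 14 years threshold. (a) is therefore removed.
Exception (b)'s conditions are all satisfied: the memorandum relates to a pending investigation. However, paragraph (g) must be considered: (g) is triggered — Felix is the subject of the memorandum. Exception (b) does not apply.
Exception (c) fails — the memorandum contains only operational data.
No exception applies. The general rule governs.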